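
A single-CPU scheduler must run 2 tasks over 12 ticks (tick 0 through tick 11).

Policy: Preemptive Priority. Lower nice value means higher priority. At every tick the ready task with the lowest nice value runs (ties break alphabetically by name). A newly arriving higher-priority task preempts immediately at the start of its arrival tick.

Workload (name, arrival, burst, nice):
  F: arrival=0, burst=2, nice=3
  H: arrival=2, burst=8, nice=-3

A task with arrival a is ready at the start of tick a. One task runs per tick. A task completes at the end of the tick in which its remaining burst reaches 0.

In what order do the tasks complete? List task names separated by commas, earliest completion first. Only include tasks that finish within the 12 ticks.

completion order = F, H

t=0: ready={F} → run F
t=1: ready={F} → run F
t=2: ready={H} → run H
t=3: ready={H} → run H
t=4: ready={H} → run H
t=5: ready={H} → run H
t=6: ready={H} → run H
t=7: ready={H} → run H
t=8: ready={H} → run H
t=9: ready={H} → run H
t=10: (idle)
t=11: (idle)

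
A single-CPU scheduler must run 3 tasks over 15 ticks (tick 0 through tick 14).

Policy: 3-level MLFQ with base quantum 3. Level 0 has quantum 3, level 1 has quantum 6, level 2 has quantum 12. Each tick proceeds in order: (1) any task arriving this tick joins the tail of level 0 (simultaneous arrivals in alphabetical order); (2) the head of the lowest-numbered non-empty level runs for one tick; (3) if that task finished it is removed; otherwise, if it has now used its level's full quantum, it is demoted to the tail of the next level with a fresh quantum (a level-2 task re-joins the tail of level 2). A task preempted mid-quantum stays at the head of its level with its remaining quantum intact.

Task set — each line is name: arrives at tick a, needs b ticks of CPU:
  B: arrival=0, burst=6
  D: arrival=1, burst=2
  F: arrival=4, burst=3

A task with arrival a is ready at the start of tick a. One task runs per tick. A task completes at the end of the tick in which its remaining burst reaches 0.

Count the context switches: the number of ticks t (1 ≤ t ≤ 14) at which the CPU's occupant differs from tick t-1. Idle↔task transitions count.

context switches = 4

t=0: L0/L1/L2 = B/-/- → run B
t=1: L0/L1/L2 = BD/-/- → run B
t=2: L0/L1/L2 = BD/-/- → run B
t=3: L0/L1/L2 = D/B/- → run D
t=4: L0/L1/L2 = DF/B/- → run D
t=5: L0/L1/L2 = F/B/- → run F
t=6: L0/L1/L2 = F/B/- → run F
t=7: L0/L1/L2 = F/B/- → run F
t=8: L0/L1/L2 = -/B/- → run B
t=9: L0/L1/L2 = -/B/- → run B
t=10: L0/L1/L2 = -/B/- → run B
t=11: (idle)
t=12: (idle)
t=13: (idle)
t=14: (idle)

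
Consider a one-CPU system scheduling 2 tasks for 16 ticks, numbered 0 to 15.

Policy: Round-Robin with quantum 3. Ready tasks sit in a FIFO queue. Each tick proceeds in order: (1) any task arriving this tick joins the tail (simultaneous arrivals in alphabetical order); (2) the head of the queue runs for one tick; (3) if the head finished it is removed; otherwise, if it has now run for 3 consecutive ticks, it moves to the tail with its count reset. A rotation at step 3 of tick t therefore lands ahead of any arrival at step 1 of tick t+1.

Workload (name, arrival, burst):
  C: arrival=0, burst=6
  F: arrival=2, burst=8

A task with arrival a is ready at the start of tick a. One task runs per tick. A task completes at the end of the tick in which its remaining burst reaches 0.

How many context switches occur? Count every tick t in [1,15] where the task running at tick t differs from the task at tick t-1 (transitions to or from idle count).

context switches = 4

t=0: queue=[C] q_used=0 → run C
t=1: queue=[C] q_used=1 → run C
t=2: queue=[C,F] q_used=2 → run C
t=3: queue=[F,C] q_used=0 → run F
t=4: queue=[F,C] q_used=1 → run F
t=5: queue=[F,C] q_used=2 → run F
t=6: queue=[C,F] q_used=0 → run C
t=7: queue=[C,F] q_used=1 → run C
t=8: queue=[C,F] q_used=2 → run C
t=9: queue=[F] q_used=0 → run F
t=10: queue=[F] q_used=1 → run F
t=11: queue=[F] q_used=2 → run F
t=12: queue=[F] q_used=0 → run F
t=13: queue=[F] q_used=1 → run F
t=14: (idle)
t=15: (idle)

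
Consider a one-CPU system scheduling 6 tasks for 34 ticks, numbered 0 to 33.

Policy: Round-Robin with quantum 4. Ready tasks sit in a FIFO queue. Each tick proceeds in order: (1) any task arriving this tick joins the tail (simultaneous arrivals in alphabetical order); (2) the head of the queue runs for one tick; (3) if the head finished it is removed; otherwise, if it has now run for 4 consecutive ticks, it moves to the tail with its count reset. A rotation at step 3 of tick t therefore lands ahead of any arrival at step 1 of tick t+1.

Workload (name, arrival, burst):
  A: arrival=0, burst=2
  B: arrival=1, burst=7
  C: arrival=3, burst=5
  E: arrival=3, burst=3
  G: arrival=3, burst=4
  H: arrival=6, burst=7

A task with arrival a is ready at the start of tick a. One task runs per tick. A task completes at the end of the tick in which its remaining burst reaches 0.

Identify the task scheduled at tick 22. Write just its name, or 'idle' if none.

t=0: queue=[A] q_used=0 → run A
t=1: queue=[A,B] q_used=1 → run A
t=2: queue=[B] q_used=0 → run B
t=3: queue=[B,C,E,G] q_used=1 → run B
t=4: queue=[B,C,E,G] q_used=2 → run B
t=5: queue=[B,C,E,G] q_used=3 → run B
t=6: queue=[C,E,G,B,H] q_used=0 → run C
t=7: queue=[C,E,G,B,H] q_used=1 → run C
t=8: queue=[C,E,G,B,H] q_used=2 → run C
t=9: queue=[C,E,G,B,H] q_used=3 → run C
t=10: queue=[E,G,B,H,C] q_used=0 → run E
t=11: queue=[E,G,B,H,C] q_used=1 → run E
t=12: queue=[E,G,B,H,C] q_used=2 → run E
t=13: queue=[G,B,H,C] q_used=0 → run G
t=14: queue=[G,B,H,C] q_used=1 → run G
t=15: queue=[G,B,H,C] q_used=2 → run G
t=16: queue=[G,B,H,C] q_used=3 → run G
t=17: queue=[B,H,C] q_used=0 → run B
t=18: queue=[B,H,C] q_used=1 → run B
t=19: queue=[B,H,C] q_used=2 → run B
t=20: queue=[H,C] q_used=0 → run H
t=21: queue=[H,C] q_used=1 → run H
t=22: queue=[H,C] q_used=2 → run H
t=23: queue=[H,C] q_used=3 → run H
t=24: queue=[C,H] q_used=0 → run C
t=25: queue=[H] q_used=0 → run H
t=26: queue=[H] q_used=1 → run H
t=27: queue=[H] q_used=2 → run H
t=28: (idle)
t=29: (idle)
t=30: (idle)
t=31: (idle)
t=32: (idle)
t=33: (idle)

running at tick 22 = H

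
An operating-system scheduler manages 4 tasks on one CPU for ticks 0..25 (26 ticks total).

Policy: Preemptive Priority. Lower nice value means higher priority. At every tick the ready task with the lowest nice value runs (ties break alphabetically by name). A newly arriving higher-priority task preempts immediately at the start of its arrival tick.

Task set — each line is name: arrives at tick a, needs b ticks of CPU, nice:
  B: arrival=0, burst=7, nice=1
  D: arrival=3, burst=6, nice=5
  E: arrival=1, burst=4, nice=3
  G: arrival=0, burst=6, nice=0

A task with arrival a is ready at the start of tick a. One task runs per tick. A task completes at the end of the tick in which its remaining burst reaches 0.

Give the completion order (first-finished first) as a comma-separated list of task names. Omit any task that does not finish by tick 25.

t=0: ready={B,G} → run G
t=1: ready={B,E,G} → run G
t=2: ready={B,E,G} → run G
t=3: ready={B,D,E,G} → run G
t=4: ready={B,D,E,G} → run G
t=5: ready={B,D,E,G} → run G
t=6: ready={B,D,E} → run B
t=7: ready={B,D,E} → run B
t=8: ready={B,D,E} → run B
t=9: ready={B,D,E} → run B
t=10: ready={B,D,E} → run B
t=11: ready={B,D,E} → run B
t=12: ready={B,D,E} → run B
t=13: ready={D,E} → run E
t=14: ready={D,E} → run E
t=15: ready={D,E} → run E
t=16: ready={D,E} → run E
t=17: ready={D} → run D
t=18: ready={D} → run D
t=19: ready={D} → run D
t=20: ready={D} → run D
t=21: ready={D} → run D
t=22: ready={D} → run D
t=23: (idle)
t=24: (idle)
t=25: (idle)

completion order = G, B, E, D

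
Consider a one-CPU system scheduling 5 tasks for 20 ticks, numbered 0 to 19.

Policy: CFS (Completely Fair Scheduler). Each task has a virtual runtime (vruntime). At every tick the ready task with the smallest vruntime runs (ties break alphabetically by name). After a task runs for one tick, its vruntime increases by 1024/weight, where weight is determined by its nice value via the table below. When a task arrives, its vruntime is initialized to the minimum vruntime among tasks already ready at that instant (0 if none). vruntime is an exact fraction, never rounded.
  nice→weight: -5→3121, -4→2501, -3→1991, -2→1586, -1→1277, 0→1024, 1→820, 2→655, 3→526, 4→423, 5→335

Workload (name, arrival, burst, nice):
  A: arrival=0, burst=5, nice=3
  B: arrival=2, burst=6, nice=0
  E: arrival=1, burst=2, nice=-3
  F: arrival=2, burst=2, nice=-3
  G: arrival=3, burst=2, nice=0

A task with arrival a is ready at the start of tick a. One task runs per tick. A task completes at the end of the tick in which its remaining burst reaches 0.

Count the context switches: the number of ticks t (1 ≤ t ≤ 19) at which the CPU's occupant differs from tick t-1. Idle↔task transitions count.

t=0: vr[A=0] → run A
t=1: vr[A=512/263 E=512/263] → run A
t=2: vr[A=1024/263 B=512/263 E=512/263 F=512/263] → run B
t=3: vr[A=1024/263 B=775/263 E=512/263 F=512/263 G=512/263] → run E
t=4: vr[A=1024/263 B=775/263 E=1288704/523633 F=512/263 G=512/263] → run F
t=5: vr[A=1024/263 B=775/263 E=1288704/523633 F=1288704/523633 G=512/263] → run G
t=6: vr[A=1024/263 B=775/263 E=1288704/523633 F=1288704/523633 G=775/263] → run E
t=7: vr[A=1024/263 B=775/263 F=1288704/523633 G=775/263] → run F
t=8: vr[A=1024/263 B=775/263 G=775/263] → run B
t=9: vr[A=1024/263 B=1038/263 G=775/263] → run G
t=10: vr[A=1024/263 B=1038/263] → run A
t=11: vr[A=1536/263 B=1038/263] → run B
t=12: vr[A=1536/263 B=1301/263] → run B
t=13: vr[A=1536/263 B=1564/263] → run A
t=14: vr[A=2048/263 B=1564/263] → run B
t=15: vr[A=2048/263 B=1827/263] → run B
t=16: vr[A=2048/263] → run A
t=17: (idle)
t=18: (idle)
t=19: (idle)

context switches = 14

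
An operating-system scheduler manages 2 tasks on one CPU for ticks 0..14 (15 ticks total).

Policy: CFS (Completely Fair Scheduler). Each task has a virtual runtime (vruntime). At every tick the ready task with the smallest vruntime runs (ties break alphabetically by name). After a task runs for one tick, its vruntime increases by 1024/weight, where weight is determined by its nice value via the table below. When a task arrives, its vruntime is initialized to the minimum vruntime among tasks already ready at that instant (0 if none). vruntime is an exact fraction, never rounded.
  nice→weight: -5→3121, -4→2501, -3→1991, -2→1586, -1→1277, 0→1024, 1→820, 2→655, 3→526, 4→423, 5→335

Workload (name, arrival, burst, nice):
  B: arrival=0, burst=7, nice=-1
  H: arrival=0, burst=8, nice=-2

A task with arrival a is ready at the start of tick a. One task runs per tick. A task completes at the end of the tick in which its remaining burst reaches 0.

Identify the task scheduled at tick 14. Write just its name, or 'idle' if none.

t=0: vr[B=0 H=0] → run B
t=1: vr[B=1024/1277 H=0] → run H
t=2: vr[B=1024/1277 H=512/793] → run H
t=3: vr[B=1024/1277 H=1024/793] → run B
t=4: vr[B=2048/1277 H=1024/793] → run H
t=5: vr[B=2048/1277 H=1536/793] → run B
t=6: vr[B=3072/1277 H=1536/793] → run H
t=7: vr[B=3072/1277 H=2048/793] → run B
t=8: vr[B=4096/1277 H=2048/793] → run H
t=9: vr[B=4096/1277 H=2560/793] → run B
t=10: vr[B=5120/1277 H=2560/793] → run H
t=11: vr[B=5120/1277 H=3072/793] → run H
t=12: vr[B=5120/1277 H=3584/793] → run B
t=13: vr[B=6144/1277 H=3584/793] → run H
t=14: vr[B=6144/1277] → run B

running at tick 14 = B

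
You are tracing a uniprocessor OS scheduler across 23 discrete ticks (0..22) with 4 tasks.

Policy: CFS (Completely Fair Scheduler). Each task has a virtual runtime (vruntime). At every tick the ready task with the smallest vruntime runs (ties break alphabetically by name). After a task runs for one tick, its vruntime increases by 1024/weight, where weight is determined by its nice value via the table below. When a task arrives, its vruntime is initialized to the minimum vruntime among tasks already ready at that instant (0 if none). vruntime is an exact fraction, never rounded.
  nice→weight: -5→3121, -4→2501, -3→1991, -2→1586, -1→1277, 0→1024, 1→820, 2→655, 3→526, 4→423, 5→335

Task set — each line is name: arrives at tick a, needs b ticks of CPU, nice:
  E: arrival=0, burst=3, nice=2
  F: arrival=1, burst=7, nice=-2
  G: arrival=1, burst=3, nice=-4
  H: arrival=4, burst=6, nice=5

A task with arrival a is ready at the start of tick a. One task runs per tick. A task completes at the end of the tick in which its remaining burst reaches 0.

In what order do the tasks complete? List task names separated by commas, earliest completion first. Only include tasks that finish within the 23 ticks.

completion order = G, E, F, H

t=0: vr[E=0] → run E
t=1: vr[E=1024/655 F=1024/655 G=1024/655] → run E
t=2: vr[E=2048/655 F=1024/655 G=1024/655] → run F
t=3: vr[E=2048/655 F=1147392/519415 G=1024/655] → run G
t=4: vr[E=2048/655 F=1147392/519415 G=3231744/1638155 H=3231744/1638155] → run G
t=5: vr[E=2048/655 F=1147392/519415 G=3902464/1638155 H=3231744/1638155] → run H
t=6: vr[E=2048/655 F=1147392/519415 G=3902464/1638155 H=552020992/109756385] → run F
t=7: vr[E=2048/655 F=1482752/519415 G=3902464/1638155 H=552020992/109756385] → run G
t=8: vr[E=2048/655 F=1482752/519415 H=552020992/109756385] → run F
t=9: vr[E=2048/655 F=1818112/519415 H=552020992/109756385] → run E
t=10: vr[F=1818112/519415 H=552020992/109756385] → run F
t=11: vr[F=2153472/519415 H=552020992/109756385] → run F
t=12: vr[F=2488832/519415 H=552020992/109756385] → run F
t=13: vr[F=2824192/519415 H=552020992/109756385] → run H
t=14: vr[F=2824192/519415 H=887515136/109756385] → run F
t=15: vr[H=887515136/109756385] → run H
t=16: vr[H=244601856/21951277] → run H
t=17: vr[H=1558503424/109756385] → run H
t=18: vr[H=1893997568/109756385] → run H
t=19: (idle)
t=20: (idle)
t=21: (idle)
t=22: (idle)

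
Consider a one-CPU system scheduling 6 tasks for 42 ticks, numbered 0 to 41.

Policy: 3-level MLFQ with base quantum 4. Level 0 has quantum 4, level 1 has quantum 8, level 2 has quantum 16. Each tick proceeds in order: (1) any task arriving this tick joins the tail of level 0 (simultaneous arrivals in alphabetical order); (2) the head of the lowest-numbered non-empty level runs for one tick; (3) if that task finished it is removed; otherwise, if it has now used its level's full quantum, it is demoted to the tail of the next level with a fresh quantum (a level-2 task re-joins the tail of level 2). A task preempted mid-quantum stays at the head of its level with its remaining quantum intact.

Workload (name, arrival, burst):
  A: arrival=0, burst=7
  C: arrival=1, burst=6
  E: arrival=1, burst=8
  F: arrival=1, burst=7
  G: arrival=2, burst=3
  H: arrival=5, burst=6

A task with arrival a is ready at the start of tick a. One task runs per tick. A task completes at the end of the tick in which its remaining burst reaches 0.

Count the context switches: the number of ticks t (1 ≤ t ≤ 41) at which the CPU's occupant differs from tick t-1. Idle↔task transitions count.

context switches = 11

t=0: L0/L1/L2 = A/-/- → run A
t=1: L0/L1/L2 = ACEF/-/- → run A
t=2: L0/L1/L2 = ACEFG/-/- → run A
t=3: L0/L1/L2 = ACEFG/-/- → run A
t=4: L0/L1/L2 = CEFG/A/- → run C
t=5: L0/L1/L2 = CEFGH/A/- → run C
t=6: L0/L1/L2 = CEFGH/A/- → run C
t=7: L0/L1/L2 = CEFGH/A/- → run C
t=8: L0/L1/L2 = EFGH/AC/- → run E
t=9: L0/L1/L2 = EFGH/AC/- → run E
t=10: L0/L1/L2 = EFGH/AC/- → run E
t=11: L0/L1/L2 = EFGH/AC/- → run E
t=12: L0/L1/L2 = FGH/ACE/- → run F
t=13: L0/L1/L2 = FGH/ACE/- → run F
t=14: L0/L1/L2 = FGH/ACE/- → run F
t=15: L0/L1/L2 = FGH/ACE/- → run F
t=16: L0/L1/L2 = GH/ACEF/- → run G
t=17: L0/L1/L2 = GH/ACEF/- → run G
t=18: L0/L1/L2 = GH/ACEF/- → run G
t=19: L0/L1/L2 = H/ACEF/- → run H
t=20: L0/L1/L2 = H/ACEF/- → run H
t=21: L0/L1/L2 = H/ACEF/- → run H
t=22: L0/L1/L2 = H/ACEF/- → run H
t=23: L0/L1/L2 = -/ACEFH/- → run A
t=24: L0/L1/L2 = -/ACEFH/- → run A
t=25: L0/L1/L2 = -/ACEFH/- → run A
t=26: L0/L1/L2 = -/CEFH/- → run C
t=27: L0/L1/L2 = -/CEFH/- → run C
t=28: L0/L1/L2 = -/EFH/- → run E
t=29: L0/L1/L2 = -/EFH/- → run E
t=30: L0/L1/L2 = -/EFH/- → run E
t=31: L0/L1/L2 = -/EFH/- → run E
t=32: L0/L1/L2 = -/FH/- → run F
t=33: L0/L1/L2 = -/FH/- → run F
t=34: L0/L1/L2 = -/FH/- → run F
t=35: L0/L1/L2 = -/H/- → run H
t=36: L0/L1/L2 = -/H/- → run H
t=37: (idle)
t=38: (idle)
t=39: (idle)
t=40: (idle)
t=41: (idle)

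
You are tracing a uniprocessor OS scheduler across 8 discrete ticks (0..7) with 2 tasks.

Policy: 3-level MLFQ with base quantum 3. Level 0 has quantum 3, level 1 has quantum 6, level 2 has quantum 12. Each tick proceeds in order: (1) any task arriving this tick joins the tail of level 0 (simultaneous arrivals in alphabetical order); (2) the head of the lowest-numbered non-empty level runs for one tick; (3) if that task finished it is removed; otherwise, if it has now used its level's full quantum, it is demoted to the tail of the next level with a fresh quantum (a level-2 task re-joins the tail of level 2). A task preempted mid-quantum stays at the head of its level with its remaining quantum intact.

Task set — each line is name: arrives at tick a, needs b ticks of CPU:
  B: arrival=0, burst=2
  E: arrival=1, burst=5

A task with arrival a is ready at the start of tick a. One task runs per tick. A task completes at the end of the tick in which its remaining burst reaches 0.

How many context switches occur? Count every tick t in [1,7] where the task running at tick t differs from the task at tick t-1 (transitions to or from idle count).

context switches = 2

t=0: L0/L1/L2 = B/-/- → run B
t=1: L0/L1/L2 = BE/-/- → run B
t=2: L0/L1/L2 = E/-/- → run E
t=3: L0/L1/L2 = E/-/- → run E
t=4: L0/L1/L2 = E/-/- → run E
t=5: L0/L1/L2 = -/E/- → run E
t=6: L0/L1/L2 = -/E/- → run E
t=7: (idle)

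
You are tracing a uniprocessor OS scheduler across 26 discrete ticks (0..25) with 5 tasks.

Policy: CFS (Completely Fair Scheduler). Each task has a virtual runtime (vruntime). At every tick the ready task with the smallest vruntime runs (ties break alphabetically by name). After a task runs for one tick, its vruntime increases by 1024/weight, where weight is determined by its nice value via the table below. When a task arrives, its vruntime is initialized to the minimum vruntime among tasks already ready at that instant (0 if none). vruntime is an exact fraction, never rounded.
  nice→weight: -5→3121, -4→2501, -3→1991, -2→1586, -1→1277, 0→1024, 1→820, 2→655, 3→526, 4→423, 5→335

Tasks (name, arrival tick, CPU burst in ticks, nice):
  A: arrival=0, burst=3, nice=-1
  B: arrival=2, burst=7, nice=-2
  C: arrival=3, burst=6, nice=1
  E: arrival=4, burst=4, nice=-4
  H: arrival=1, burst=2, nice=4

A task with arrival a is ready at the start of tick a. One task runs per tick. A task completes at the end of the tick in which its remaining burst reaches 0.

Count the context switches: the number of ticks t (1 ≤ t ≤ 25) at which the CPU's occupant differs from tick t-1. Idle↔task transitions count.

context switches = 17

t=0: vr[A=0] → run A
t=1: vr[A=1024/1277 H=1024/1277] → run A
t=2: vr[A=2048/1277 B=1024/1277 H=1024/1277] → run B
t=3: vr[A=2048/1277 B=1465856/1012661 C=1024/1277 H=1024/1277] → run C
t=4: vr[A=2048/1277 B=1465856/1012661 C=536832/261785 E=1024/1277 H=1024/1277] → run E
t=5: vr[A=2048/1277 B=1465856/1012661 C=536832/261785 E=3868672/3193777 H=1024/1277] → run H
t=6: vr[A=2048/1277 B=1465856/1012661 C=536832/261785 E=3868672/3193777 H=1740800/540171] → run E
t=7: vr[A=2048/1277 B=1465856/1012661 C=536832/261785 E=5176320/3193777 H=1740800/540171] → run B
t=8: vr[A=2048/1277 B=2119680/1012661 C=536832/261785 E=5176320/3193777 H=1740800/540171] → run A
t=9: vr[B=2119680/1012661 C=536832/261785 E=5176320/3193777 H=1740800/540171] → run E
t=10: vr[B=2119680/1012661 C=536832/261785 E=6483968/3193777 H=1740800/540171] → run E
t=11: vr[B=2119680/1012661 C=536832/261785 H=1740800/540171] → run C
t=12: vr[B=2119680/1012661 C=863744/261785 H=1740800/540171] → run B
t=13: vr[B=2773504/1012661 C=863744/261785 H=1740800/540171] → run B
t=14: vr[B=3427328/1012661 C=863744/261785 H=1740800/540171] → run H
t=15: vr[B=3427328/1012661 C=863744/261785] → run C
t=16: vr[B=3427328/1012661 C=1190656/261785] → run B
t=17: vr[B=4081152/1012661 C=1190656/261785] → run B
t=18: vr[B=4734976/1012661 C=1190656/261785] → run C
t=19: vr[B=4734976/1012661 C=1517568/261785] → run B
t=20: vr[C=1517568/261785] → run C
t=21: vr[C=368896/52357] → run C
t=22: (idle)
t=23: (idle)
t=24: (idle)
t=25: (idle)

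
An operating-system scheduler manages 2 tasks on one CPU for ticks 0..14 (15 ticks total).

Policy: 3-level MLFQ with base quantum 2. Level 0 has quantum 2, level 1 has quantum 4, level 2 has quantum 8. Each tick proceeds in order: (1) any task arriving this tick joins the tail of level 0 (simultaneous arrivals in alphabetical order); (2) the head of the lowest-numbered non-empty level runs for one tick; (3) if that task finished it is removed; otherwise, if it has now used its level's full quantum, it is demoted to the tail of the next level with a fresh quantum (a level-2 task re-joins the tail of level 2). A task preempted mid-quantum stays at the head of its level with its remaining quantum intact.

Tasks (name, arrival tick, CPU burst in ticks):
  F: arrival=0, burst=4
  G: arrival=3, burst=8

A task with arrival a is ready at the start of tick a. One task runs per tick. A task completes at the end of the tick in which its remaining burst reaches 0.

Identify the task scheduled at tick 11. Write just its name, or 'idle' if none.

t=0: L0/L1/L2 = F/-/- → run F
t=1: L0/L1/L2 = F/-/- → run F
t=2: L0/L1/L2 = -/F/- → run F
t=3: L0/L1/L2 = G/F/- → run G
t=4: L0/L1/L2 = G/F/- → run G
t=5: L0/L1/L2 = -/FG/- → run F
t=6: L0/L1/L2 = -/G/- → run G
t=7: L0/L1/L2 = -/G/- → run G
t=8: L0/L1/L2 = -/G/- → run G
t=9: L0/L1/L2 = -/G/- → run G
t=10: L0/L1/L2 = -/-/G → run G
t=11: L0/L1/L2 = -/-/G → run G
t=12: (idle)
t=13: (idle)
t=14: (idle)

running at tick 11 = G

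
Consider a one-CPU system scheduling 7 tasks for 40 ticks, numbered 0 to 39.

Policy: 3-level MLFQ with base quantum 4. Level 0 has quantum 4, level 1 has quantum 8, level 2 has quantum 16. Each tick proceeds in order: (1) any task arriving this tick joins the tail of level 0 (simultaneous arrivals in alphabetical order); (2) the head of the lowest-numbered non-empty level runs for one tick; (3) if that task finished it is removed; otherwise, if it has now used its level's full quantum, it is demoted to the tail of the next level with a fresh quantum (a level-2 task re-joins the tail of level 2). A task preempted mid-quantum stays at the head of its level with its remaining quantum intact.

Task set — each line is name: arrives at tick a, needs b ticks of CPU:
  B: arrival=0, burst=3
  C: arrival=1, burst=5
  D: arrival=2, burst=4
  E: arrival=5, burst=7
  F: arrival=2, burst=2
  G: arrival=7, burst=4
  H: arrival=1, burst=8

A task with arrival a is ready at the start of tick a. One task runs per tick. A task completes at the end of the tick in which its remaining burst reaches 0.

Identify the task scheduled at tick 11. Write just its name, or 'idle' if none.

t=0: L0/L1/L2 = B/-/- → run B
t=1: L0/L1/L2 = BCH/-/- → run B
t=2: L0/L1/L2 = BCHDF/-/- → run B
t=3: L0/L1/L2 = CHDF/-/- → run C
t=4: L0/L1/L2 = CHDF/-/- → run C
t=5: L0/L1/L2 = CHDFE/-/- → run C
t=6: L0/L1/L2 = CHDFE/-/- → run C
t=7: L0/L1/L2 = HDFEG/C/- → run H
t=8: L0/L1/L2 = HDFEG/C/- → run H
t=9: L0/L1/L2 = HDFEG/C/- → run H
t=10: L0/L1/L2 = HDFEG/C/- → run H
t=11: L0/L1/L2 = DFEG/CH/- → run D
t=12: L0/L1/L2 = DFEG/CH/- → run D
t=13: L0/L1/L2 = DFEG/CH/- → run D
t=14: L0/L1/L2 = DFEG/CH/- → run D
t=15: L0/L1/L2 = FEG/CH/- → run F
t=16: L0/L1/L2 = FEG/CH/- → run F
t=17: L0/L1/L2 = EG/CH/- → run E
t=18: L0/L1/L2 = EG/CH/- → run E
t=19: L0/L1/L2 = EG/CH/- → run E
t=20: L0/L1/L2 = EG/CH/- → run E
t=21: L0/L1/L2 = G/CHE/- → run G
t=22: L0/L1/L2 = G/CHE/- → run G
t=23: L0/L1/L2 = G/CHE/- → run G
t=24: L0/L1/L2 = G/CHE/- → run G
t=25: L0/L1/L2 = -/CHE/- → run C
t=26: L0/L1/L2 = -/HE/- → run H
t=27: L0/L1/L2 = -/HE/- → run H
t=28: L0/L1/L2 = -/HE/- → run H
t=29: L0/L1/L2 = -/HE/- → run H
t=30: L0/L1/L2 = -/E/- → run E
t=31: L0/L1/L2 = -/E/- → run E
t=32: L0/L1/L2 = -/E/- → run E
t=33: (idle)
t=34: (idle)
t=35: (idle)
t=36: (idle)
t=37: (idle)
t=38: (idle)
t=39: (idle)

running at tick 11 = D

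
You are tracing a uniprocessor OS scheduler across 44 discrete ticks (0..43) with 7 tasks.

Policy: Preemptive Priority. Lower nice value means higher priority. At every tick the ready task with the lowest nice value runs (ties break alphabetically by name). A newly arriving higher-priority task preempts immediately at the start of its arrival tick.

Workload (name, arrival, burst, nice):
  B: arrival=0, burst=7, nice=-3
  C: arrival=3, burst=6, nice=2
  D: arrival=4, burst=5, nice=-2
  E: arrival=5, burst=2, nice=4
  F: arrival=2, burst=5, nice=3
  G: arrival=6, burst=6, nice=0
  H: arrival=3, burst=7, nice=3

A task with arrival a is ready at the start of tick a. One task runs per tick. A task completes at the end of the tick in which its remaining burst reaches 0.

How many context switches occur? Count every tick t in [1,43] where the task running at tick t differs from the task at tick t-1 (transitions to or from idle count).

t=0: ready={B} → run B
t=1: ready={B} → run B
t=2: ready={B,F} → run B
t=3: ready={B,C,F,H} → run B
t=4: ready={B,C,D,F,H} → run B
t=5: ready={B,C,D,E,F,H} → run B
t=6: ready={B,C,D,E,F,G,H} → run B
t=7: ready={C,D,E,F,G,H} → run D
t=8: ready={C,D,E,F,G,H} → run D
t=9: ready={C,D,E,F,G,H} → run D
t=10: ready={C,D,E,F,G,H} → run D
t=11: ready={C,D,E,F,G,H} → run D
t=12: ready={C,E,F,G,H} → run G
t=13: ready={C,E,F,G,H} → run G
t=14: ready={C,E,F,G,H} → run G
t=15: ready={C,E,F,G,H} → run G
t=16: ready={C,E,F,G,H} → run G
t=17: ready={C,E,F,G,H} → run G
t=18: ready={C,E,F,H} → run C
t=19: ready={C,E,F,H} → run C
t=20: ready={C,E,F,H} → run C
t=21: ready={C,E,F,H} → run C
t=22: ready={C,E,F,H} → run C
t=23: ready={C,E,F,H} → run C
t=24: ready={E,F,H} → run F
t=25: ready={E,F,H} → run F
t=26: ready={E,F,H} → run F
t=27: ready={E,F,H} → run F
t=28: ready={E,F,H} → run F
t=29: ready={E,H} → run H
t=30: ready={E,H} → run H
t=31: ready={E,H} → run H
t=32: ready={E,H} → run H
t=33: ready={E,H} → run H
t=34: ready={E,H} → run H
t=35: ready={E,H} → run H
t=36: ready={E} → run E
t=37: ready={E} → run E
t=38: (idle)
t=39: (idle)
t=40: (idle)
t=41: (idle)
t=42: (idle)
t=43: (idle)

context switches = 7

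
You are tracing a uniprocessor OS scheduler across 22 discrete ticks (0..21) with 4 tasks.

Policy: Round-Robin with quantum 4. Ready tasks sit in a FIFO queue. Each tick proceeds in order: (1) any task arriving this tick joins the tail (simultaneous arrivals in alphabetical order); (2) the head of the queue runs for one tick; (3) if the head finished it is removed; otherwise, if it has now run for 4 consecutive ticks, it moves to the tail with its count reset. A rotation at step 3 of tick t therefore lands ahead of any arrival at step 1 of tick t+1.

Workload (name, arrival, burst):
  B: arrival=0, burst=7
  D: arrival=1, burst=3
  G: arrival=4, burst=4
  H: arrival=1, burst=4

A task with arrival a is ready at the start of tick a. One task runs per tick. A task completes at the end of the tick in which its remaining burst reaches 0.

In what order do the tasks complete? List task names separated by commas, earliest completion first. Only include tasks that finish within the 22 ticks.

t=0: queue=[B] q_used=0 → run B
t=1: queue=[B,D,H] q_used=1 → run B
t=2: queue=[B,D,H] q_used=2 → run B
t=3: queue=[B,D,H] q_used=3 → run B
t=4: queue=[D,H,B,G] q_used=0 → run D
t=5: queue=[D,H,B,G] q_used=1 → run D
t=6: queue=[D,H,B,G] q_used=2 → run D
t=7: queue=[H,B,G] q_used=0 → run H
t=8: queue=[H,B,G] q_used=1 → run H
t=9: queue=[H,B,G] q_used=2 → run H
t=10: queue=[H,B,G] q_used=3 → run H
t=11: queue=[B,G] q_used=0 → run B
t=12: queue=[B,G] q_used=1 → run B
t=13: queue=[B,G] q_used=2 → run B
t=14: queue=[G] q_used=0 → run G
t=15: queue=[G] q_used=1 → run G
t=16: queue=[G] q_used=2 → run G
t=17: queue=[G] q_used=3 → run G
t=18: (idle)
t=19: (idle)
t=20: (idle)
t=21: (idle)

completion order = D, H, B, G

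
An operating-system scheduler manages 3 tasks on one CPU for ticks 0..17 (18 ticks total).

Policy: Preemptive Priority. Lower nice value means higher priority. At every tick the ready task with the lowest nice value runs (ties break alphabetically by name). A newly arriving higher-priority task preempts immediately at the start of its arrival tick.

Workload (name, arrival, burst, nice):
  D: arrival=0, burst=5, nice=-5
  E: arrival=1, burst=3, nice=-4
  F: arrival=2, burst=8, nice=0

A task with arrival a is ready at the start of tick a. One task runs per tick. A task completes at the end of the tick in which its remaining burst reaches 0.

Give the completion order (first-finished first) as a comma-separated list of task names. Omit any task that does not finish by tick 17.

t=0: ready={D} → run D
t=1: ready={D,E} → run D
t=2: ready={D,E,F} → run D
t=3: ready={D,E,F} → run D
t=4: ready={D,E,F} → run D
t=5: ready={E,F} → run E
t=6: ready={E,F} → run E
t=7: ready={E,F} → run E
t=8: ready={F} → run F
t=9: ready={F} → run F
t=10: ready={F} → run F
t=11: ready={F} → run F
t=12: ready={F} → run F
t=13: ready={F} → run F
t=14: ready={F} → run F
t=15: ready={F} → run F
t=16: (idle)
t=17: (idle)

completion order = D, E, F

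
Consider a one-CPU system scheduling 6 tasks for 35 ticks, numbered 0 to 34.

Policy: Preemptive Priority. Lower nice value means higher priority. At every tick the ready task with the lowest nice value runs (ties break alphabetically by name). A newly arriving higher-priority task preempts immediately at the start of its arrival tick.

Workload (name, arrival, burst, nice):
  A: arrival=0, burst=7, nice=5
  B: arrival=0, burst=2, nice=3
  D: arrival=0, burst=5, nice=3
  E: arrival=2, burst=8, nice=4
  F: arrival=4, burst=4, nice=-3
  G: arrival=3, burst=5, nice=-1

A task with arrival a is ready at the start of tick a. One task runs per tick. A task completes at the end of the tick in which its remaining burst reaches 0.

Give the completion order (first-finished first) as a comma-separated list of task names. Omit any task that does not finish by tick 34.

completion order = B, F, G, D, E, A

t=0: ready={A,B,D} → run B
t=1: ready={A,B,D} → run B
t=2: ready={A,D,E} → run D
t=3: ready={A,D,E,G} → run G
t=4: ready={A,D,E,F,G} → run F
t=5: ready={A,D,E,F,G} → run F
t=6: ready={A,D,E,F,G} → run F
t=7: ready={A,D,E,F,G} → run F
t=8: ready={A,D,E,G} → run G
t=9: ready={A,D,E,G} → run G
t=10: ready={A,D,E,G} → run G
t=11: ready={A,D,E,G} → run G
t=12: ready={A,D,E} → run D
t=13: ready={A,D,E} → run D
t=14: ready={A,D,E} → run D
t=15: ready={A,D,E} → run D
t=16: ready={A,E} → run E
t=17: ready={A,E} → run E
t=18: ready={A,E} → run E
t=19: ready={A,E} → run E
t=20: ready={A,E} → run E
t=21: ready={A,E} → run E
t=22: ready={A,E} → run E
t=23: ready={A,E} → run E
t=24: ready={A} → run A
t=25: ready={A} → run A
t=26: ready={A} → run A
t=27: ready={A} → run A
t=28: ready={A} → run A
t=29: ready={A} → run A
t=30: ready={A} → run A
t=31: (idle)
t=32: (idle)
t=33: (idle)
t=34: (idle)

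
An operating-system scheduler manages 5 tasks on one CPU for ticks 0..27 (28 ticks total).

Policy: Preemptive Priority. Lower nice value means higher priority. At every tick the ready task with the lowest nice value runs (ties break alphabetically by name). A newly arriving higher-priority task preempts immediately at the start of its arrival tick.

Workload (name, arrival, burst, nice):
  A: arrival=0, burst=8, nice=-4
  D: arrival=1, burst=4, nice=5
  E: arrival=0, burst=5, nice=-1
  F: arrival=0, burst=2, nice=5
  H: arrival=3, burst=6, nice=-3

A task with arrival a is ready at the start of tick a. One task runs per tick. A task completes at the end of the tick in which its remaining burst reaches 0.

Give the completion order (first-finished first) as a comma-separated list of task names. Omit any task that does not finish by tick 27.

completion order = A, H, E, D, F

t=0: ready={A,E,F} → run A
t=1: ready={A,D,E,F} → run A
t=2: ready={A,D,E,F} → run A
t=3: ready={A,D,E,F,H} → run A
t=4: ready={A,D,E,F,H} → run A
t=5: ready={A,D,E,F,H} → run A
t=6: ready={A,D,E,F,H} → run A
t=7: ready={A,D,E,F,H} → run A
t=8: ready={D,E,F,H} → run H
t=9: ready={D,E,F,H} → run H
t=10: ready={D,E,F,H} → run H
t=11: ready={D,E,F,H} → run H
t=12: ready={D,E,F,H} → run H
t=13: ready={D,E,F,H} → run H
t=14: ready={D,E,F} → run E
t=15: ready={D,E,F} → run E
t=16: ready={D,E,F} → run E
t=17: ready={D,E,F} → run E
t=18: ready={D,E,F} → run E
t=19: ready={D,F} → run D
t=20: ready={D,F} → run D
t=21: ready={D,F} → run D
t=22: ready={D,F} → run D
t=23: ready={F} → run F
t=24: ready={F} → run F
t=25: (idle)
t=26: (idle)
t=27: (idle)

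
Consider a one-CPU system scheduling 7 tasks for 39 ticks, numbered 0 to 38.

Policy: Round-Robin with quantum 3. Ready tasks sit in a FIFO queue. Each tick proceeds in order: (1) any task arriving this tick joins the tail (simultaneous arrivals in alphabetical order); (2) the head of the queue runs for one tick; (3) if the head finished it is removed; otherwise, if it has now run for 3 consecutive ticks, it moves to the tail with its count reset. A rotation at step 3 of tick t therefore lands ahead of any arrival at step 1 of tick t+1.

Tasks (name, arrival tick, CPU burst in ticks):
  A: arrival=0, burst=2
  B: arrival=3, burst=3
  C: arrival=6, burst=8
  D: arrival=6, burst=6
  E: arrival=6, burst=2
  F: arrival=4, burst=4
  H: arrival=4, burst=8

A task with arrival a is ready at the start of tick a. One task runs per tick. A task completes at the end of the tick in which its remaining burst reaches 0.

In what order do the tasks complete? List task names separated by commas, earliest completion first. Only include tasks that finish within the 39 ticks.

completion order = A, B, E, F, D, H, C

t=0: queue=[A] q_used=0 → run A
t=1: queue=[A] q_used=1 → run A
t=2: (idle)
t=3: queue=[B] q_used=0 → run B
t=4: queue=[B,F,H] q_used=1 → run B
t=5: queue=[B,F,H] q_used=2 → run B
t=6: queue=[F,H,C,D,E] q_used=0 → run F
t=7: queue=[F,H,C,D,E] q_used=1 → run F
t=8: queue=[F,H,C,D,E] q_used=2 → run F
t=9: queue=[H,C,D,E,F] q_used=0 → run H
t=10: queue=[H,C,D,E,F] q_used=1 → run H
t=11: queue=[H,C,D,E,F] q_used=2 → run H
t=12: queue=[C,D,E,F,H] q_used=0 → run C
t=13: queue=[C,D,E,F,H] q_used=1 → run C
t=14: queue=[C,D,E,F,H] q_used=2 → run C
t=15: queue=[D,E,F,H,C] q_used=0 → run D
t=16: queue=[D,E,F,H,C] q_used=1 → run D
t=17: queue=[D,E,F,H,C] q_used=2 → run D
t=18: queue=[E,F,H,C,D] q_used=0 → run E
t=19: queue=[E,F,H,C,D] q_used=1 → run E
t=20: queue=[F,H,C,D] q_used=0 → run F
t=21: queue=[H,C,D] q_used=0 → run H
t=22: queue=[H,C,D] q_used=1 → run H
t=23: queue=[H,C,D] q_used=2 → run H
t=24: queue=[C,D,H] q_used=0 → run C
t=25: queue=[C,D,H] q_used=1 → run C
t=26: queue=[C,D,H] q_used=2 → run C
t=27: queue=[D,H,C] q_used=0 → run D
t=28: queue=[D,H,C] q_used=1 → run D
t=29: queue=[D,H,C] q_used=2 → run D
t=30: queue=[H,C] q_used=0 → run H
t=31: queue=[H,C] q_used=1 → run H
t=32: queue=[C] q_used=0 → run C
t=33: queue=[C] q_used=1 → run C
t=34: (idle)
t=35: (idle)
t=36: (idle)
t=37: (idle)
t=38: (idle)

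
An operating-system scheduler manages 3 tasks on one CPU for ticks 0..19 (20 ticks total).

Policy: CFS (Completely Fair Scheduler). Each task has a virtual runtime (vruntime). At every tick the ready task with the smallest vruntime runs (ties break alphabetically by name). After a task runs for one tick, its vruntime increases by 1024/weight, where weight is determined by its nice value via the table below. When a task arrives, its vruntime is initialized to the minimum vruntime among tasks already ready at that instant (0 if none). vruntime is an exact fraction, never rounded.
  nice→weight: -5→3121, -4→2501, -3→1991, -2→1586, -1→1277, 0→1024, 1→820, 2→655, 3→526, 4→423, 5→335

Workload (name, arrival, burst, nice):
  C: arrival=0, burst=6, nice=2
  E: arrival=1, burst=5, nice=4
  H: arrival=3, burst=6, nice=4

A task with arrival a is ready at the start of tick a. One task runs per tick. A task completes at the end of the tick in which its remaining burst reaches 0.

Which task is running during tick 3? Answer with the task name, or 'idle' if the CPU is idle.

t=0: vr[C=0] → run C
t=1: vr[C=1024/655 E=1024/655] → run C
t=2: vr[C=2048/655 E=1024/655] → run E
t=3: vr[C=2048/655 E=1103872/277065 H=2048/655] → run C
t=4: vr[C=3072/655 E=1103872/277065 H=2048/655] → run H
t=5: vr[C=3072/655 E=1103872/277065 H=1537024/277065] → run E
t=6: vr[C=3072/655 E=1774592/277065 H=1537024/277065] → run C
t=7: vr[C=4096/655 E=1774592/277065 H=1537024/277065] → run H
t=8: vr[C=4096/655 E=1774592/277065 H=2207744/277065] → run C
t=9: vr[C=1024/131 E=1774592/277065 H=2207744/277065] → run E
t=10: vr[C=1024/131 E=815104/92355 H=2207744/277065] → run C
t=11: vr[E=815104/92355 H=2207744/277065] → run H
t=12: vr[E=815104/92355 H=959488/92355] → run E
t=13: vr[E=3116032/277065 H=959488/92355] → run H
t=14: vr[E=3116032/277065 H=3549184/277065] → run E
t=15: vr[H=3549184/277065] → run H
t=16: vr[H=4219904/277065] → run H
t=17: (idle)
t=18: (idle)
t=19: (idle)

running at tick 3 = C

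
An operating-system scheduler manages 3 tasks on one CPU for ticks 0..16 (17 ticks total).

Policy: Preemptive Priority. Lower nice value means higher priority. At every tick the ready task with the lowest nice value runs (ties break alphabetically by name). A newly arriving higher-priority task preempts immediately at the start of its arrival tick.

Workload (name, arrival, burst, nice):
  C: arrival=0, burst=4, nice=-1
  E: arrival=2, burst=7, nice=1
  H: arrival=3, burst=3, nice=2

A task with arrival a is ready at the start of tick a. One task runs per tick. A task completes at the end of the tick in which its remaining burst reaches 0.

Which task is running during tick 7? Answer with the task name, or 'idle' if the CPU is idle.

t=0: ready={C} → run C
t=1: ready={C} → run C
t=2: ready={C,E} → run C
t=3: ready={C,E,H} → run C
t=4: ready={E,H} → run E
t=5: ready={E,H} → run E
t=6: ready={E,H} → run E
t=7: ready={E,H} → run E
t=8: ready={E,H} → run E
t=9: ready={E,H} → run E
t=10: ready={E,H} → run E
t=11: ready={H} → run H
t=12: ready={H} → run H
t=13: ready={H} → run H
t=14: (idle)
t=15: (idle)
t=16: (idle)

running at tick 7 = E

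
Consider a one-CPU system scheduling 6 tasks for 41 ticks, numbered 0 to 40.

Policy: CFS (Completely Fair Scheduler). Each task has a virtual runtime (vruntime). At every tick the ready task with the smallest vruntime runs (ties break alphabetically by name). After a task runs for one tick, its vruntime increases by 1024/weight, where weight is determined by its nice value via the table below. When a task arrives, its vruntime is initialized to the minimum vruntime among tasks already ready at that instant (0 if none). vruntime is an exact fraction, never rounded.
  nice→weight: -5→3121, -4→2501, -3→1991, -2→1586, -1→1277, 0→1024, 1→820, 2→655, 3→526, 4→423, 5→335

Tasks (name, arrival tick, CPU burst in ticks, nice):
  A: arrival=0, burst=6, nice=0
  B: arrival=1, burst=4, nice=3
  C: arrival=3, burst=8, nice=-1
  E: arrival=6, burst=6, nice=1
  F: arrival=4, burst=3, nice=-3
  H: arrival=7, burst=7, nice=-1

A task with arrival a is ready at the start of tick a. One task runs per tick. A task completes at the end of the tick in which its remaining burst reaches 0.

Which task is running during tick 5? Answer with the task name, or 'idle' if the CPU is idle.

running at tick 5 = F

t=0: vr[A=0] → run A
t=1: vr[A=1 B=1] → run A
t=2: vr[A=2 B=1] → run B
t=3: vr[A=2 B=775/263 C=2] → run A
t=4: vr[A=3 B=775/263 C=2 F=2] → run C
t=5: vr[A=3 B=775/263 C=3578/1277 F=2] → run F
t=6: vr[A=3 B=775/263 C=3578/1277 E=5006/1991 F=5006/1991] → run E
t=7: vr[A=3 B=775/263 C=3578/1277 E=1535926/408155 F=5006/1991 H=5006/1991] → run F
t=8: vr[A=3 B=775/263 C=3578/1277 E=1535926/408155 F=6030/1991 H=5006/1991] → run H
t=9: vr[A=3 B=775/263 C=3578/1277 E=1535926/408155 F=6030/1991 H=8431446/2542507] → run C
t=10: vr[A=3 B=775/263 C=4602/1277 E=1535926/408155 F=6030/1991 H=8431446/2542507] → run B
t=11: vr[A=3 B=1287/263 C=4602/1277 E=1535926/408155 F=6030/1991 H=8431446/2542507] → run A
t=12: vr[A=4 B=1287/263 C=4602/1277 E=1535926/408155 F=6030/1991 H=8431446/2542507] → run F
t=13: vr[A=4 B=1287/263 C=4602/1277 E=1535926/408155 H=8431446/2542507] → run H
t=14: vr[A=4 B=1287/263 C=4602/1277 E=1535926/408155 H=10470230/2542507] → run C
t=15: vr[A=4 B=1287/263 C=5626/1277 E=1535926/408155 H=10470230/2542507] → run E
t=16: vr[A=4 B=1287/263 C=5626/1277 E=2045622/408155 H=10470230/2542507] → run A
t=17: vr[A=5 B=1287/263 C=5626/1277 E=2045622/408155 H=10470230/2542507] → run H
t=18: vr[A=5 B=1287/263 C=5626/1277 E=2045622/408155 H=12509014/2542507] → run C
t=19: vr[A=5 B=1287/263 C=6650/1277 E=2045622/408155 H=12509014/2542507] → run B
t=20: vr[A=5 B=1799/263 C=6650/1277 E=2045622/408155 H=12509014/2542507] → run H
t=21: vr[A=5 B=1799/263 C=6650/1277 E=2045622/408155 H=14547798/2542507] → run A
t=22: vr[B=1799/263 C=6650/1277 E=2045622/408155 H=14547798/2542507] → run E
t=23: vr[B=1799/263 C=6650/1277 E=2555318/408155 H=14547798/2542507] → run C
t=24: vr[B=1799/263 C=7674/1277 E=2555318/408155 H=14547798/2542507] → run H
t=25: vr[B=1799/263 C=7674/1277 E=2555318/408155 H=16586582/2542507] → run C
t=26: vr[B=1799/263 C=8698/1277 E=2555318/408155 H=16586582/2542507] → run E
t=27: vr[B=1799/263 C=8698/1277 E=3065014/408155 H=16586582/2542507] → run H
t=28: vr[B=1799/263 C=8698/1277 E=3065014/408155 H=18625366/2542507] → run C
t=29: vr[B=1799/263 C=9722/1277 E=3065014/408155 H=18625366/2542507] → run B
t=30: vr[C=9722/1277 E=3065014/408155 H=18625366/2542507] → run H
t=31: vr[C=9722/1277 E=3065014/408155] → run E
t=32: vr[C=9722/1277 E=714942/81631] → run C
t=33: vr[E=714942/81631] → run E
t=34: (idle)
t=35: (idle)
t=36: (idle)
t=37: (idle)
t=38: (idle)
t=39: (idle)
t=40: (idle)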